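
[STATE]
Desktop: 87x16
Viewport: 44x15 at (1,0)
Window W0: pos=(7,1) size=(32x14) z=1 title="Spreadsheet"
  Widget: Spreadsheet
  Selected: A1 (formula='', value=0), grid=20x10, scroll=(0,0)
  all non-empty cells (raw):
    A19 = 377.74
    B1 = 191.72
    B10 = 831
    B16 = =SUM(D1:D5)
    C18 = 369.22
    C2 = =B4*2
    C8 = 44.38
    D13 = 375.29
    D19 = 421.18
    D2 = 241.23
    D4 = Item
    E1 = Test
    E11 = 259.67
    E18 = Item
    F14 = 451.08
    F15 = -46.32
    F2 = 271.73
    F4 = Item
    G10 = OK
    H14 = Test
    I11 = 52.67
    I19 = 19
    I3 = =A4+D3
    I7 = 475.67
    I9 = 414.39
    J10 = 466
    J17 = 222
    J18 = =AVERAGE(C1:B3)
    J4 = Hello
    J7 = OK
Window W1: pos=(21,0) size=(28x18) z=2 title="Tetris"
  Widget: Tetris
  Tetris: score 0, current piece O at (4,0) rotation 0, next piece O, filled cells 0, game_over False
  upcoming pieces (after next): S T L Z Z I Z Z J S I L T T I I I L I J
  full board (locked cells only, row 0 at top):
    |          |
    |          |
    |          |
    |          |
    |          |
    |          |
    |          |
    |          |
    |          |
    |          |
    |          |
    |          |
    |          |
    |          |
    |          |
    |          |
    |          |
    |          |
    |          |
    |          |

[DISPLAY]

                    ┏━━━━━━━━━━━━━━━━━━━━━━━
      ┏━━━━━━━━━━━━━┃ Tetris                
      ┃ Spreadsheet ┠───────────────────────
      ┠─────────────┃          │Next:       
      ┃A1:          ┃          │▓▓          
      ┃       A     ┃          │▓▓          
      ┃-------------┃          │            
      ┃  1      [0] ┃          │            
      ┃  2        0 ┃          │            
      ┃  3        0 ┃          │Score:      
      ┃  4        0 ┃          │0           
      ┃  5        0 ┃          │            
      ┃  6        0 ┃          │            
      ┃  7        0 ┃          │            
      ┗━━━━━━━━━━━━━┃          │            


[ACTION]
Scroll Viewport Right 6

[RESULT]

              ┏━━━━━━━━━━━━━━━━━━━━━━━━━━┓  
┏━━━━━━━━━━━━━┃ Tetris                   ┃  
┃ Spreadsheet ┠──────────────────────────┨  
┠─────────────┃          │Next:          ┃  
┃A1:          ┃          │▓▓             ┃  
┃       A     ┃          │▓▓             ┃  
┃-------------┃          │               ┃  
┃  1      [0] ┃          │               ┃  
┃  2        0 ┃          │               ┃  
┃  3        0 ┃          │Score:         ┃  
┃  4        0 ┃          │0              ┃  
┃  5        0 ┃          │               ┃  
┃  6        0 ┃          │               ┃  
┃  7        0 ┃          │               ┃  
┗━━━━━━━━━━━━━┃          │               ┃  


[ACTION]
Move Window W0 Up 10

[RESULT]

┏━━━━━━━━━━━━━┏━━━━━━━━━━━━━━━━━━━━━━━━━━┓  
┃ Spreadsheet ┃ Tetris                   ┃  
┠─────────────┠──────────────────────────┨  
┃A1:          ┃          │Next:          ┃  
┃       A     ┃          │▓▓             ┃  
┃-------------┃          │▓▓             ┃  
┃  1      [0] ┃          │               ┃  
┃  2        0 ┃          │               ┃  
┃  3        0 ┃          │               ┃  
┃  4        0 ┃          │Score:         ┃  
┃  5        0 ┃          │0              ┃  
┃  6        0 ┃          │               ┃  
┃  7        0 ┃          │               ┃  
┗━━━━━━━━━━━━━┃          │               ┃  
              ┃          │               ┃  


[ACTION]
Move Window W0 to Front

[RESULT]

┏━━━━━━━━━━━━━━━━━━━━━━━━━━━━━━┓━━━━━━━━━┓  
┃ Spreadsheet                  ┃         ┃  
┠──────────────────────────────┨─────────┨  
┃A1:                           ┃         ┃  
┃       A       B       C      ┃         ┃  
┃------------------------------┃         ┃  
┃  1      [0]  191.72       0  ┃         ┃  
┃  2        0       0       0  ┃         ┃  
┃  3        0       0       0  ┃         ┃  
┃  4        0       0       0It┃         ┃  
┃  5        0       0       0  ┃         ┃  
┃  6        0       0       0  ┃         ┃  
┃  7        0       0       0  ┃         ┃  
┗━━━━━━━━━━━━━━━━━━━━━━━━━━━━━━┛         ┃  
              ┃          │               ┃  


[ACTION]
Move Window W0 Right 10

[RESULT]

          ┏━━━━━━━━━━━━━━━━━━━━━━━━━━━━━━┓  
          ┃ Spreadsheet                  ┃  
          ┠──────────────────────────────┨  
          ┃A1:                           ┃  
          ┃       A       B       C      ┃  
          ┃------------------------------┃  
          ┃  1      [0]  191.72       0  ┃  
          ┃  2        0       0       0  ┃  
          ┃  3        0       0       0  ┃  
          ┃  4        0       0       0It┃  
          ┃  5        0       0       0  ┃  
          ┃  6        0       0       0  ┃  
          ┃  7        0       0       0  ┃  
          ┗━━━━━━━━━━━━━━━━━━━━━━━━━━━━━━┛  
              ┃          │               ┃  


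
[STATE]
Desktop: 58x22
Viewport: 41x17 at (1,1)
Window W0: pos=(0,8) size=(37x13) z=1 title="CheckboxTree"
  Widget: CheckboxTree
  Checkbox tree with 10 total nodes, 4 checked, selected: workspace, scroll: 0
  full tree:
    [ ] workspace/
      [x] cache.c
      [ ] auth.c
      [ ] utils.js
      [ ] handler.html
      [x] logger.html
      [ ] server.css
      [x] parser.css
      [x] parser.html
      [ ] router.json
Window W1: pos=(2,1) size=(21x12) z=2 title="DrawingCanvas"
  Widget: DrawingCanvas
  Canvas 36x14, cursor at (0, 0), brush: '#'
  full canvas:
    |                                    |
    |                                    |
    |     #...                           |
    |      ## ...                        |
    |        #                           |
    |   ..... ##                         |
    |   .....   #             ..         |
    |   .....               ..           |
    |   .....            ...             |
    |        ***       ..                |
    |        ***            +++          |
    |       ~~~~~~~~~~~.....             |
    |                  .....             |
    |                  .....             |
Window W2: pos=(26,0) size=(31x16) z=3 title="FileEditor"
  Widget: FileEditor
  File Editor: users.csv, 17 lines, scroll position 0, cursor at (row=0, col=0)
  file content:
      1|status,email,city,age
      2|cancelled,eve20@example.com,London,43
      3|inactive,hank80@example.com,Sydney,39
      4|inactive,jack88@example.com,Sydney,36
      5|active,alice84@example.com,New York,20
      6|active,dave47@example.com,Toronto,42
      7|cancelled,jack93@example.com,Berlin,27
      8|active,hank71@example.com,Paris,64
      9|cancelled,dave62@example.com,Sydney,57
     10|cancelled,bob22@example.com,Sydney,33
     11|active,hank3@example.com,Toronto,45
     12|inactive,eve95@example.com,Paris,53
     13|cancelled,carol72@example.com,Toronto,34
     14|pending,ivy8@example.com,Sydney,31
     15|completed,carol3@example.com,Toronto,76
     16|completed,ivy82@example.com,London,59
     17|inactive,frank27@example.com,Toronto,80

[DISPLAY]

 ┏━━━━━━━━━━━━━━━━━━━┓   ┃ FileEditor    
 ┃ DrawingCanvas     ┃   ┠───────────────
 ┠───────────────────┨   ┃█tatus,email,ci
 ┃+                  ┃   ┃cancelled,eve20
 ┃                   ┃   ┃inactive,hank80
 ┃     #...          ┃   ┃inactive,jack88
 ┃      ## ...       ┃   ┃active,alice84@
━┃        #          ┃━━━┃active,dave47@e
 ┃   ..... ##        ┃   ┃cancelled,jack9
─┃   .....   #       ┃───┃active,hank71@e
>┃   .....           ┃   ┃cancelled,dave6
 ┗━━━━━━━━━━━━━━━━━━━┛   ┃cancelled,bob22
   [ ] auth.c            ┃active,hank3@ex
   [ ] utils.js          ┃inactive,eve95@
   [ ] handler.html      ┗━━━━━━━━━━━━━━━
   [x] logger.html                 ┃     
   [ ] server.css                  ┃     


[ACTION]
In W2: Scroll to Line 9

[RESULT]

 ┏━━━━━━━━━━━━━━━━━━━┓   ┃ FileEditor    
 ┃ DrawingCanvas     ┃   ┠───────────────
 ┠───────────────────┨   ┃active,dave47@e
 ┃+                  ┃   ┃cancelled,jack9
 ┃                   ┃   ┃active,hank71@e
 ┃     #...          ┃   ┃cancelled,dave6
 ┃      ## ...       ┃   ┃cancelled,bob22
━┃        #          ┃━━━┃active,hank3@ex
 ┃   ..... ##        ┃   ┃inactive,eve95@
─┃   .....   #       ┃───┃cancelled,carol
>┃   .....           ┃   ┃pending,ivy8@ex
 ┗━━━━━━━━━━━━━━━━━━━┛   ┃completed,carol
   [ ] auth.c            ┃completed,ivy82
   [ ] utils.js          ┃inactive,frank2
   [ ] handler.html      ┗━━━━━━━━━━━━━━━
   [x] logger.html                 ┃     
   [ ] server.css                  ┃     


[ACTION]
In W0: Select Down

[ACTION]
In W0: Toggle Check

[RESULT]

 ┏━━━━━━━━━━━━━━━━━━━┓   ┃ FileEditor    
 ┃ DrawingCanvas     ┃   ┠───────────────
 ┠───────────────────┨   ┃active,dave47@e
 ┃+                  ┃   ┃cancelled,jack9
 ┃                   ┃   ┃active,hank71@e
 ┃     #...          ┃   ┃cancelled,dave6
 ┃      ## ...       ┃   ┃cancelled,bob22
━┃        #          ┃━━━┃active,hank3@ex
 ┃   ..... ##        ┃   ┃inactive,eve95@
─┃   .....   #       ┃───┃cancelled,carol
 ┃   .....           ┃   ┃pending,ivy8@ex
>┗━━━━━━━━━━━━━━━━━━━┛   ┃completed,carol
   [ ] auth.c            ┃completed,ivy82
   [ ] utils.js          ┃inactive,frank2
   [ ] handler.html      ┗━━━━━━━━━━━━━━━
   [x] logger.html                 ┃     
   [ ] server.css                  ┃     


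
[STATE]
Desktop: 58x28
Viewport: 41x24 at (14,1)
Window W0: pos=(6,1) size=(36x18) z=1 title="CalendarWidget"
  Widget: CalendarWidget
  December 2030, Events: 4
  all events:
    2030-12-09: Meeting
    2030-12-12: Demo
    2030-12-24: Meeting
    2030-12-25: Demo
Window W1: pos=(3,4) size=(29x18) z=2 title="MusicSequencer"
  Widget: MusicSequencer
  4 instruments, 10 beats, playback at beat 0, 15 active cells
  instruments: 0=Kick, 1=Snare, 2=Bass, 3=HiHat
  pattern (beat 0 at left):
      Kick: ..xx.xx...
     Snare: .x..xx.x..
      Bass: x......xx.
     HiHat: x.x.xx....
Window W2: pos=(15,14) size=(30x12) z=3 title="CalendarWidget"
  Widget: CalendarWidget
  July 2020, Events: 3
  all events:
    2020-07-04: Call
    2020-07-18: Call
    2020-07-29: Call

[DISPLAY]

━━━━━━━━━━━━━━━━━━━━━━━━━━━┓             
arWidget                   ┃             
───────────────────────────┨             
━━━━━━━━━━━━━━━━━┓         ┃             
encer            ┃         ┃             
─────────────────┨         ┃             
456789           ┃         ┃             
·██···           ┃         ┃             
██·█··           ┃         ┃             
···██·           ┃         ┃             
██····           ┃         ┃             
                 ┃         ┃             
                 ┃         ┃             
 ┏━━━━━━━━━━━━━━━━━━━━━━━━━━━━┓          
 ┃ CalendarWidget             ┃          
 ┠────────────────────────────┨          
 ┃         July 2020          ┃          
 ┃Mo Tu We Th Fr Sa Su        ┃          
 ┃       1  2  3  4*  5       ┃          
 ┃ 6  7  8  9 10 11 12        ┃          
━┃13 14 15 16 17 18* 19       ┃          
 ┃20 21 22 23 24 25 26        ┃          
 ┃27 28 29* 30 31             ┃          
 ┃                            ┃          


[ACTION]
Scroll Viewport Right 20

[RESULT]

━━━━━━━━━━━━━━━━━━━━━━━━┓                
idget                   ┃                
────────────────────────┨                
━━━━━━━━━━━━━━┓         ┃                
er            ┃         ┃                
──────────────┨         ┃                
789           ┃         ┃                
···           ┃         ┃                
█··           ┃         ┃                
██·           ┃         ┃                
···           ┃         ┃                
              ┃         ┃                
              ┃         ┃                
━━━━━━━━━━━━━━━━━━━━━━━━━━━┓             
CalendarWidget             ┃             
───────────────────────────┨             
        July 2020          ┃             
o Tu We Th Fr Sa Su        ┃             
      1  2  3  4*  5       ┃             
6  7  8  9 10 11 12        ┃             
3 14 15 16 17 18* 19       ┃             
0 21 22 23 24 25 26        ┃             
7 28 29* 30 31             ┃             
                           ┃             


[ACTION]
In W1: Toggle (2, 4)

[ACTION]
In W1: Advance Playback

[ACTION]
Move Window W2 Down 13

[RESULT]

━━━━━━━━━━━━━━━━━━━━━━━━┓                
idget                   ┃                
────────────────────────┨                
━━━━━━━━━━━━━━┓         ┃                
er            ┃         ┃                
──────────────┨         ┃                
789           ┃         ┃                
···           ┃         ┃                
█··           ┃         ┃                
██·           ┃         ┃                
···           ┃         ┃                
              ┃         ┃                
              ┃         ┃                
              ┃         ┃                
              ┃         ┃                
━━━━━━━━━━━━━━━━━━━━━━━━━━━┓             
CalendarWidget             ┃             
───────────────────────────┨             
        July 2020          ┃             
o Tu We Th Fr Sa Su        ┃             
      1  2  3  4*  5       ┃             
6  7  8  9 10 11 12        ┃             
3 14 15 16 17 18* 19       ┃             
0 21 22 23 24 25 26        ┃             


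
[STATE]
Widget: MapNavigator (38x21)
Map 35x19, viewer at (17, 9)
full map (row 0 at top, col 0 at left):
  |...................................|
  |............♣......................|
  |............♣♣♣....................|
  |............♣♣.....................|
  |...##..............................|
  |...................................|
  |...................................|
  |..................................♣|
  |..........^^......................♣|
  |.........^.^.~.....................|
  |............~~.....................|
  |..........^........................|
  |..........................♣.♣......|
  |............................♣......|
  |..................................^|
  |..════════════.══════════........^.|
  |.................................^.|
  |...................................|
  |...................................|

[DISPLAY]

                                      
  ................................... 
  ............♣...................... 
  ............♣♣♣.................... 
  ............♣♣..................... 
  ...##.............................. 
  ................................... 
  ................................... 
  ..................................♣ 
  ..........^^......................♣ 
  .........^.^.~...@................. 
  ............~~..................... 
  ..........^........................ 
  ..........................♣.♣...... 
  ............................♣...... 
  ..................................^ 
  ..════════════.══════════........^. 
  .................................^. 
  ................................... 
  ................................... 
                                      


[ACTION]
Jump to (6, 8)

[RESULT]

                                      
                                      
             .........................
             ............♣............
             ............♣♣♣..........
             ............♣♣...........
             ...##....................
             .........................
             .........................
             .........................
             ......@...^^.............
             .........^.^.~...........
             ............~~...........
             ..........^..............
             .........................
             .........................
             .........................
             ..════════════.══════════
             .........................
             .........................
             .........................


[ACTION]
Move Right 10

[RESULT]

                                      
                                      
   ...................................
   ............♣......................
   ............♣♣♣....................
   ............♣♣.....................
   ...##..............................
   ...................................
   ...................................
   ..................................♣
   ..........^^....@.................♣
   .........^.^.~.....................
   ............~~.....................
   ..........^........................
   ..........................♣.♣......
   ............................♣......
   ..................................^
   ..════════════.══════════........^.
   .................................^.
   ...................................
   ...................................


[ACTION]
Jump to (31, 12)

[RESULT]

♣♣♣....................               
♣♣.....................               
.......................               
.......................               
.......................               
......................♣               
......................♣               
.~.....................               
~~.....................               
.......................               
..............♣.♣..@...               
................♣......               
......................^               
══.══════════........^.               
.....................^.               
.......................               
.......................               
                                      
                                      
                                      
                                      


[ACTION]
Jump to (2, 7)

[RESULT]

                                      
                                      
                                      
                 .....................
                 ............♣........
                 ............♣♣♣......
                 ............♣♣.......
                 ...##................
                 .....................
                 .....................
                 ..@..................
                 ..........^^.........
                 .........^.^.~.......
                 ............~~.......
                 ..........^..........
                 .....................
                 .....................
                 .....................
                 ..════════════.══════
                 .....................
                 .....................


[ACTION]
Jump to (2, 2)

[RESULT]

                                      
                                      
                                      
                                      
                                      
                                      
                                      
                                      
                 .....................
                 ............♣........
                 ..@.........♣♣♣......
                 ............♣♣.......
                 ...##................
                 .....................
                 .....................
                 .....................
                 ..........^^.........
                 .........^.^.~.......
                 ............~~.......
                 ..........^..........
                 .....................


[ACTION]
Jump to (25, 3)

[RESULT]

                                      
                                      
                                      
                                      
                                      
                                      
                                      
.............................         
......♣......................         
......♣♣♣....................         
......♣♣...........@.........         
.............................         
.............................         
.............................         
............................♣         
....^^......................♣         
...^.^.~.....................         
......~~.....................         
....^........................         
....................♣.♣......         
......................♣......         


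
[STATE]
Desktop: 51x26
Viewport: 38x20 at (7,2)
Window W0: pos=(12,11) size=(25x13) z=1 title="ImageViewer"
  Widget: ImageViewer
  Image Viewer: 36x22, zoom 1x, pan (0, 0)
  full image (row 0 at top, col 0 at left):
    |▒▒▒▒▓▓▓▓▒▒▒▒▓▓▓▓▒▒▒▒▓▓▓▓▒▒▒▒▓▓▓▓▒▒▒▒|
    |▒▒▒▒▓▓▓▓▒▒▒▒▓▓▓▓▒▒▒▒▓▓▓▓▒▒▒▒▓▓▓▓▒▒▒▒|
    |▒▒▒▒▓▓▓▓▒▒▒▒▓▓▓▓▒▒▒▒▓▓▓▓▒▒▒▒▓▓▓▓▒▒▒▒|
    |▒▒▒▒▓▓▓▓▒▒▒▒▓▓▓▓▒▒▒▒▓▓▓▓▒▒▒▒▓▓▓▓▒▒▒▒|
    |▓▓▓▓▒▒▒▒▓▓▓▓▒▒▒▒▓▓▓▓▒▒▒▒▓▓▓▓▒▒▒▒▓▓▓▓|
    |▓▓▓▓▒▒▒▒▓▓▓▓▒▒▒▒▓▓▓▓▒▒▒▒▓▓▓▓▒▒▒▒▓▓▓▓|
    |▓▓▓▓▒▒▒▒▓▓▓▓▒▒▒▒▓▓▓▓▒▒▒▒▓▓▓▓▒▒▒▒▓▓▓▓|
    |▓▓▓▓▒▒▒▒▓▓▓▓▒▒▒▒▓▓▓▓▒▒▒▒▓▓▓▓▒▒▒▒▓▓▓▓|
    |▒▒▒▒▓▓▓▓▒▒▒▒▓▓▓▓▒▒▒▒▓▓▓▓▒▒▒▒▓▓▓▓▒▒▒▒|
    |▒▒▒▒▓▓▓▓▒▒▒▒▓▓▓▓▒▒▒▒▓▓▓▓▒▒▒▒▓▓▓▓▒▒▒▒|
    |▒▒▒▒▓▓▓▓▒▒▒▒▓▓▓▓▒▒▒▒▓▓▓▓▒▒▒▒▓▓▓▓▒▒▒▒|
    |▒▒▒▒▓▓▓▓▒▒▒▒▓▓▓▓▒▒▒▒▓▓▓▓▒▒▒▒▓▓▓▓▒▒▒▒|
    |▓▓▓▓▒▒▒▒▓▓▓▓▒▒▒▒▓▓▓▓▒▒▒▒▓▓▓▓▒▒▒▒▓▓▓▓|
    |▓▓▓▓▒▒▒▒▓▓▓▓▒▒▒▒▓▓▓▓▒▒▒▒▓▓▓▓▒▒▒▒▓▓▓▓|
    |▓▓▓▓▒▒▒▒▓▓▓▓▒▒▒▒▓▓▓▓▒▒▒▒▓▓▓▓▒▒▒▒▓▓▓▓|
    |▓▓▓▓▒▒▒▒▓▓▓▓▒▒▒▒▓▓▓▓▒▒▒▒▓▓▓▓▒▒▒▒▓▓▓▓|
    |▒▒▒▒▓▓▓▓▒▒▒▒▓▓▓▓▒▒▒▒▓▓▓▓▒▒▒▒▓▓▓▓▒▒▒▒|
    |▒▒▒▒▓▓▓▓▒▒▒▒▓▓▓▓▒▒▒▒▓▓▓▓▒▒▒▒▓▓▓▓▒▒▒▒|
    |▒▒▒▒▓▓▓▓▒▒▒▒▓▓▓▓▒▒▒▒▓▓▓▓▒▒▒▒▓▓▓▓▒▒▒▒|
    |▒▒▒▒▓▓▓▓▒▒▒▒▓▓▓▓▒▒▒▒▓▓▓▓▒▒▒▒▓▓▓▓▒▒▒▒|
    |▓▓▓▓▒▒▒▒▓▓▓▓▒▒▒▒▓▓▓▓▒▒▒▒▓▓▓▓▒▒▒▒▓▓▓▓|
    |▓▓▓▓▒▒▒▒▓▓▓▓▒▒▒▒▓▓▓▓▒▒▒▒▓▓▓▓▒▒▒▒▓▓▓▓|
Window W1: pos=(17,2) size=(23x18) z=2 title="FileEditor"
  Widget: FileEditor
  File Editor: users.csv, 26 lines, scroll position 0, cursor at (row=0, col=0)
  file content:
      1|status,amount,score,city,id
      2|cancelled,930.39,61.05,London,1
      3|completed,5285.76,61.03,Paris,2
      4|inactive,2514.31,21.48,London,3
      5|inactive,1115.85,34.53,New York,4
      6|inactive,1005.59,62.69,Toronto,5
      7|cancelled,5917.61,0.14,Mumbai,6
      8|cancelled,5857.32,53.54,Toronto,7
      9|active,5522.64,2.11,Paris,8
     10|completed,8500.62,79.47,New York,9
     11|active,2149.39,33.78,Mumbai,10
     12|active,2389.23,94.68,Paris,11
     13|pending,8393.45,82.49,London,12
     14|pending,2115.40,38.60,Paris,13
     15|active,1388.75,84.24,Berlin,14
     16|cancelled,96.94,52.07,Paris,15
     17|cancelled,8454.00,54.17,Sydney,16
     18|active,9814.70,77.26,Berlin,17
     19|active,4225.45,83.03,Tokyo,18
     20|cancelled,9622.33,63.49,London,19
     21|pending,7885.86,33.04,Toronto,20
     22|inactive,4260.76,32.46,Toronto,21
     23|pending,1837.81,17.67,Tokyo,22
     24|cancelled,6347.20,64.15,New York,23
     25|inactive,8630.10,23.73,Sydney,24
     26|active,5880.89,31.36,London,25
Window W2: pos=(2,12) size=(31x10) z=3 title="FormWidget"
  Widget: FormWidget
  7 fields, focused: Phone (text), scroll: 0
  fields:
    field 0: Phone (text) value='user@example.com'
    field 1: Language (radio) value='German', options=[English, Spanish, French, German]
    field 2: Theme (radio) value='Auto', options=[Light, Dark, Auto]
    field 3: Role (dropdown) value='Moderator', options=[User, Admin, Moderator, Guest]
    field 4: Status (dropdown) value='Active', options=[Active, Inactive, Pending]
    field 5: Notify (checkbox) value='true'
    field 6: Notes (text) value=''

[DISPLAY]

          ┏━━━━━━━━━━━━━━━━━━━━━┓     
          ┃ FileEditor          ┃     
          ┠─────────────────────┨     
          ┃█tatus,amount,score,▲┃     
          ┃cancelled,930.39,61.█┃     
          ┃completed,5285.76,61░┃     
          ┃inactive,2514.31,21.░┃     
          ┃inactive,1115.85,34.░┃     
          ┃inactive,1005.59,62.░┃     
     ┏━━━━┃cancelled,5917.61,0.░┃     
━━━━━━━━━━━━━━━━━━━━━━━━━┓32,53░┃     
mWidget                  ┃2.11,░┃     
─────────────────────────┨62,79░┃     
one:      [user@example.]┃33.78░┃     
nguage:   ( ) English  ( ┃94.68░┃     
eme:      ( ) Light  ( ) ┃,82.4░┃     
le:       [Moderator   ▼]┃,38.6▼┃     
atus:     [Active      ▼]┃━━━━━━┛     
tify:     [x]            ┃▒▒▒┃        
━━━━━━━━━━━━━━━━━━━━━━━━━┛▒▒▒┃        


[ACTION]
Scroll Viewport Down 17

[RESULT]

          ┃cancelled,930.39,61.█┃     
          ┃completed,5285.76,61░┃     
          ┃inactive,2514.31,21.░┃     
          ┃inactive,1115.85,34.░┃     
          ┃inactive,1005.59,62.░┃     
     ┏━━━━┃cancelled,5917.61,0.░┃     
━━━━━━━━━━━━━━━━━━━━━━━━━┓32,53░┃     
mWidget                  ┃2.11,░┃     
─────────────────────────┨62,79░┃     
one:      [user@example.]┃33.78░┃     
nguage:   ( ) English  ( ┃94.68░┃     
eme:      ( ) Light  ( ) ┃,82.4░┃     
le:       [Moderator   ▼]┃,38.6▼┃     
atus:     [Active      ▼]┃━━━━━━┛     
tify:     [x]            ┃▒▒▒┃        
━━━━━━━━━━━━━━━━━━━━━━━━━┛▒▒▒┃        
     ┃▒▒▒▒▓▓▓▓▒▒▒▒▓▓▓▓▒▒▒▒▓▓▓┃        
     ┗━━━━━━━━━━━━━━━━━━━━━━━┛        
                                      
                                      


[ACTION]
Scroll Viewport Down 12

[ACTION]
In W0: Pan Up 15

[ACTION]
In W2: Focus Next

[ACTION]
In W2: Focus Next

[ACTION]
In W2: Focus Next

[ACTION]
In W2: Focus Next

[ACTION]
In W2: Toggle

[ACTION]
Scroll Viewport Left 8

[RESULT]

                 ┃cancelled,930.39,61.
                 ┃completed,5285.76,61
                 ┃inactive,2514.31,21.
                 ┃inactive,1115.85,34.
                 ┃inactive,1005.59,62.
            ┏━━━━┃cancelled,5917.61,0.
  ┏━━━━━━━━━━━━━━━━━━━━━━━━━━━━━┓32,53
  ┃ FormWidget                  ┃2.11,
  ┠─────────────────────────────┨62,79
  ┃  Phone:      [user@example.]┃33.78
  ┃  Language:   ( ) English  ( ┃94.68
  ┃  Theme:      ( ) Light  ( ) ┃,82.4
  ┃  Role:       [Moderator   ▼]┃,38.6
  ┃> Status:     [Active      ▼]┃━━━━━
  ┃  Notify:     [x]            ┃▒▒▒┃ 
  ┗━━━━━━━━━━━━━━━━━━━━━━━━━━━━━┛▒▒▒┃ 
            ┃▒▒▒▒▓▓▓▓▒▒▒▒▓▓▓▓▒▒▒▒▓▓▓┃ 
            ┗━━━━━━━━━━━━━━━━━━━━━━━┛ 
                                      
                                      


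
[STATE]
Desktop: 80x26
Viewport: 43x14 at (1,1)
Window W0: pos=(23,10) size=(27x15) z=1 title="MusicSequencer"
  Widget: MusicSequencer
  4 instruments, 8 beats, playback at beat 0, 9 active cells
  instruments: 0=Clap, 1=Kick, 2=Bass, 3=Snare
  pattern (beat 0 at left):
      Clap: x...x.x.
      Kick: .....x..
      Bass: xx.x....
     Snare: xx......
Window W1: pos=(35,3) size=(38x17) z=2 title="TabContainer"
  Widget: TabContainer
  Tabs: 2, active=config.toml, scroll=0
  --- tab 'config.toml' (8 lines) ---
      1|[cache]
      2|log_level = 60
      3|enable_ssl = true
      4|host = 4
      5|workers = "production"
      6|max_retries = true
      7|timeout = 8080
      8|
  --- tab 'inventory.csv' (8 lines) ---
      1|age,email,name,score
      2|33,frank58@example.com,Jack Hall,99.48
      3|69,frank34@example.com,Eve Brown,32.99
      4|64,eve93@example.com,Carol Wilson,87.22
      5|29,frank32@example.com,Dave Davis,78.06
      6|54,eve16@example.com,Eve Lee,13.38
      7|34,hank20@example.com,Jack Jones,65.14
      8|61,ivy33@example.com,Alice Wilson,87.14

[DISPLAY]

                                           
                                           
                                  ┏━━━━━━━━
                                  ┃ TabCont
                                  ┠────────
                                  ┃[config.
                                  ┃────────
                                  ┃[cache] 
                                  ┃log_leve
                      ┏━━━━━━━━━━━┃enable_s
                      ┃ MusicSeque┃host = 4
                      ┠───────────┃workers 
                      ┃      ▼1234┃max_retr
                      ┃  Clap█···█┃timeout 


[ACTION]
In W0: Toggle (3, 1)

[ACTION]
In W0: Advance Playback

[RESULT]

                                           
                                           
                                  ┏━━━━━━━━
                                  ┃ TabCont
                                  ┠────────
                                  ┃[config.
                                  ┃────────
                                  ┃[cache] 
                                  ┃log_leve
                      ┏━━━━━━━━━━━┃enable_s
                      ┃ MusicSeque┃host = 4
                      ┠───────────┃workers 
                      ┃      0▼234┃max_retr
                      ┃  Clap█···█┃timeout 


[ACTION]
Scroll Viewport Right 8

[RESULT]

                                           
                                           
                          ┏━━━━━━━━━━━━━━━━
                          ┃ TabContainer   
                          ┠────────────────
                          ┃[config.toml]│ i
                          ┃────────────────
                          ┃[cache]         
                          ┃log_level = 60  
              ┏━━━━━━━━━━━┃enable_ssl = tru
              ┃ MusicSeque┃host = 4        
              ┠───────────┃workers = "produ
              ┃      0▼234┃max_retries = tr
              ┃  Clap█···█┃timeout = 8080  


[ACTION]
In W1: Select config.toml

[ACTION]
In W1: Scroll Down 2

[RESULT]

                                           
                                           
                          ┏━━━━━━━━━━━━━━━━
                          ┃ TabContainer   
                          ┠────────────────
                          ┃[config.toml]│ i
                          ┃────────────────
                          ┃enable_ssl = tru
                          ┃host = 4        
              ┏━━━━━━━━━━━┃workers = "produ
              ┃ MusicSeque┃max_retries = tr
              ┠───────────┃timeout = 8080  
              ┃      0▼234┃                
              ┃  Clap█···█┃                


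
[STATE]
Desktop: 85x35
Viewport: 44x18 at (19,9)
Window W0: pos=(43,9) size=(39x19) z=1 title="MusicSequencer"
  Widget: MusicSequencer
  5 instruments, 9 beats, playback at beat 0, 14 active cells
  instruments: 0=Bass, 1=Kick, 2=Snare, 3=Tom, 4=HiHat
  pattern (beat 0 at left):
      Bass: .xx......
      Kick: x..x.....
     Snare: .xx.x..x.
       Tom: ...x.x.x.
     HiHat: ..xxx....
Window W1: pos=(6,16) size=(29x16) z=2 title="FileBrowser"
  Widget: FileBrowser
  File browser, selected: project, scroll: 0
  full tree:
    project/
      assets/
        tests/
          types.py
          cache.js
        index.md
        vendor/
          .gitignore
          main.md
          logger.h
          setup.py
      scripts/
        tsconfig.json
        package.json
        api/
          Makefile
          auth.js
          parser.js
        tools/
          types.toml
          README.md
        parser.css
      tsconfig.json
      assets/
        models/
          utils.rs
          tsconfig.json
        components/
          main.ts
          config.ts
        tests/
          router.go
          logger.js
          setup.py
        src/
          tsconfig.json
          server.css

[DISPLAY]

                        ┏━━━━━━━━━━━━━━━━━━━
                        ┃ MusicSequencer    
                        ┠───────────────────
                        ┃      ▼12345678    
                        ┃  Bass·██······    
                        ┃  Kick█··█·····    
                        ┃ Snare·██·█··█·    
━━━━━━━━━━━━━━━┓        ┃   Tom···█·█·█·    
               ┃        ┃ HiHat··███····    
───────────────┨        ┃                   
t/             ┃        ┃                   
ts/            ┃        ┃                   
pts/           ┃        ┃                   
.json          ┃        ┃                   
ts/            ┃        ┃                   
               ┃        ┃                   
               ┃        ┃                   
               ┃        ┃                   


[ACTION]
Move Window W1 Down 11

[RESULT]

                        ┏━━━━━━━━━━━━━━━━━━━
                        ┃ MusicSequencer    
                        ┠───────────────────
                        ┃      ▼12345678    
                        ┃  Bass·██······    
                        ┃  Kick█··█·····    
                        ┃ Snare·██·█··█·    
                        ┃   Tom···█·█·█·    
                        ┃ HiHat··███····    
                        ┃                   
━━━━━━━━━━━━━━━┓        ┃                   
               ┃        ┃                   
───────────────┨        ┃                   
t/             ┃        ┃                   
ts/            ┃        ┃                   
pts/           ┃        ┃                   
.json          ┃        ┃                   
ts/            ┃        ┃                   


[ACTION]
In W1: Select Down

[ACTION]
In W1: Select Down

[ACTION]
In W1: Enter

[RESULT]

                        ┏━━━━━━━━━━━━━━━━━━━
                        ┃ MusicSequencer    
                        ┠───────────────────
                        ┃      ▼12345678    
                        ┃  Bass·██······    
                        ┃  Kick█··█·····    
                        ┃ Snare·██·█··█·    
                        ┃   Tom···█·█·█·    
                        ┃ HiHat··███····    
                        ┃                   
━━━━━━━━━━━━━━━┓        ┃                   
               ┃        ┃                   
───────────────┨        ┃                   
t/             ┃        ┃                   
ts/            ┃        ┃                   
pts/           ┃        ┃                   
ig.json        ┃        ┃                   
e.json         ┃        ┃                   


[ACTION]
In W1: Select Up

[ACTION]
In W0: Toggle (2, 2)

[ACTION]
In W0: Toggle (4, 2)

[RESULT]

                        ┏━━━━━━━━━━━━━━━━━━━
                        ┃ MusicSequencer    
                        ┠───────────────────
                        ┃      ▼12345678    
                        ┃  Bass·██······    
                        ┃  Kick█··█·····    
                        ┃ Snare·█··█··█·    
                        ┃   Tom···█·█·█·    
                        ┃ HiHat···██····    
                        ┃                   
━━━━━━━━━━━━━━━┓        ┃                   
               ┃        ┃                   
───────────────┨        ┃                   
t/             ┃        ┃                   
ts/            ┃        ┃                   
pts/           ┃        ┃                   
ig.json        ┃        ┃                   
e.json         ┃        ┃                   
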